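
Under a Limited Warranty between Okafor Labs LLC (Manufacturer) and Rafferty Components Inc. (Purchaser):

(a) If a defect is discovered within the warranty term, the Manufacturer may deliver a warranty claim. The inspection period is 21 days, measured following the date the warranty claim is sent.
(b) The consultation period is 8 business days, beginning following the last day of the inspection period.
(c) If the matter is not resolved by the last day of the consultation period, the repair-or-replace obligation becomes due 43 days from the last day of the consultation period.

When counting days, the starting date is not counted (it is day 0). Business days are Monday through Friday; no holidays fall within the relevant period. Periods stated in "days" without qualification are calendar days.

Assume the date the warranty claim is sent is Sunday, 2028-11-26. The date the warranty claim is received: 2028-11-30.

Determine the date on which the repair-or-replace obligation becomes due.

Adding 21 calendar days to 2028-11-26 gives 2028-12-17, which is the last day of the inspection period.
The last day of the consultation period: 8 business days after Sunday, 2028-12-17, skipping weekends — Dec 18, Dec 19, Dec 20, Dec 21, Dec 22, Dec 25, Dec 26, Dec 27 — lands on Wednesday, 2028-12-27.
Adding 43 calendar days to 2028-12-27 gives 2029-02-08, which is the date on which the repair-or-replace obligation becomes due.

2029-02-08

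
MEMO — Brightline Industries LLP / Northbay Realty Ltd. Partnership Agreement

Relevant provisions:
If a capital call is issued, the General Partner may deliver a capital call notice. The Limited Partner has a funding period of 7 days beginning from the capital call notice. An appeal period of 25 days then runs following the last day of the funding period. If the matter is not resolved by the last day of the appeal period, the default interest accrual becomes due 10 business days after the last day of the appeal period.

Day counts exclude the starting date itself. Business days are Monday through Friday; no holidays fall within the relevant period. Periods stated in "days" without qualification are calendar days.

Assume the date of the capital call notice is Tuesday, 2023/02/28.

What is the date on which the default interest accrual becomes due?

2023/04/14

Adding 7 calendar days to 2023/02/28 gives 2023/03/07, which is the last day of the funding period.
Adding 25 calendar days to 2023/03/07 gives 2023/04/01, which is the last day of the appeal period.
The date on which the default interest accrual becomes due: counting 10 business days from Saturday, 2023/04/01 (Apr 3, Apr 4, Apr 5, Apr 6, Apr 7, Apr 10, Apr 11, Apr 12, Apr 13, Apr 14, skipping weekends) reaches Friday, 2023/04/14.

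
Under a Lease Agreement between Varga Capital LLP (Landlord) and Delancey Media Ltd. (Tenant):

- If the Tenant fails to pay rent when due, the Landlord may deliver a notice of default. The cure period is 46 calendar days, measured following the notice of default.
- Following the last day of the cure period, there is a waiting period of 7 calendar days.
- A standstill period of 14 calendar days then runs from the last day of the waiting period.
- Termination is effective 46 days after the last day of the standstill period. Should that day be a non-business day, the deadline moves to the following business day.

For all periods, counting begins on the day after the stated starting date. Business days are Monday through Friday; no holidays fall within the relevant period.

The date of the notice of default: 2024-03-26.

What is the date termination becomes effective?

Adding 46 calendar days to 2024-03-26 gives 2024-05-11, which is the last day of the cure period.
Adding 7 calendar days to 2024-05-11 gives 2024-05-18, which is the last day of the waiting period.
Adding 14 calendar days to 2024-05-18 gives 2024-06-01, which is the last day of the standstill period.
The date termination becomes effective: 46 calendar days after 2024-06-01 is 2024-07-17. 2024-07-17 is a Wednesday, so no roll-forward applies.

2024-07-17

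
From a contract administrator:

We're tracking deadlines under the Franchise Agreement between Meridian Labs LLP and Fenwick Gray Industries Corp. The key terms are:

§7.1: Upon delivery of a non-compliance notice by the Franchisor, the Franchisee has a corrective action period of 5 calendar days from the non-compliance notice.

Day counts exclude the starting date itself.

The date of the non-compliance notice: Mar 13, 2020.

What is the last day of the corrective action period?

Adding 5 calendar days to Mar 13, 2020 gives Mar 18, 2020, which is the last day of the corrective action period.

Mar 18, 2020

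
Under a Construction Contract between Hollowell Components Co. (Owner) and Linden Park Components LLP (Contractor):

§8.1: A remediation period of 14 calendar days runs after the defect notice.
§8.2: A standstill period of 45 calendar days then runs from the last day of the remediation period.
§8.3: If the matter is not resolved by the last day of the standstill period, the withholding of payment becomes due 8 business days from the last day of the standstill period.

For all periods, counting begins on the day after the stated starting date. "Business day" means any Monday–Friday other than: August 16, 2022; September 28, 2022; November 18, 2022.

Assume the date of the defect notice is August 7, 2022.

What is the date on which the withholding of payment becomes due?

October 17, 2022

The last day of the remediation period: 14 calendar days after August 7, 2022 is August 21, 2022.
Adding 45 calendar days to August 21, 2022 gives October 5, 2022, which is the last day of the standstill period.
The date on which the withholding of payment becomes due: counting 8 business days from Wednesday, October 5, 2022 (Oct 6, Oct 7, Oct 10, Oct 11, Oct 12, Oct 13, Oct 14, Oct 17, skipping weekends) reaches Monday, October 17, 2022.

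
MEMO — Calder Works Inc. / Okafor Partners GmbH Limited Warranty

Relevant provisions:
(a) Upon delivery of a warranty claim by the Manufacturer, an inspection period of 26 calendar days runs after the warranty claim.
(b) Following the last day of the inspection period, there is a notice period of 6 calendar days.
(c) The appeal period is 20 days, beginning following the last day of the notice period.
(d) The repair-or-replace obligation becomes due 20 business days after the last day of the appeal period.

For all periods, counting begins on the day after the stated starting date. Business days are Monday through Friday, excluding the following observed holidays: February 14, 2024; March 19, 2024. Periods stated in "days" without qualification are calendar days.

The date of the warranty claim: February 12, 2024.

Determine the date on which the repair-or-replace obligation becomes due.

May 2, 2024

Adding 26 calendar days to February 12, 2024 gives March 9, 2024, which is the last day of the inspection period.
The last day of the notice period: March 9, 2024 + 6 days = March 15, 2024.
Adding 20 calendar days to March 15, 2024 gives April 4, 2024, which is the last day of the appeal period.
The date on which the repair-or-replace obligation becomes due: 20 business days after Thursday, April 4, 2024, skipping weekends — Apr 5, Apr 8, Apr 9, Apr 10, …, Apr 30, May 1, May 2 — lands on Thursday, May 2, 2024.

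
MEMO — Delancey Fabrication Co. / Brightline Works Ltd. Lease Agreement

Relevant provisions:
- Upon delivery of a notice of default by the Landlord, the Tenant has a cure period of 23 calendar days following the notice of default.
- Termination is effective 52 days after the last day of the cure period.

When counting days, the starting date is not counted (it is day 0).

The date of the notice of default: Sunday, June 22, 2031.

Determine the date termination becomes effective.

The last day of the cure period: June 22, 2031 + 23 days = July 15, 2031.
The date termination becomes effective: July 15, 2031 + 52 days = September 5, 2031.

September 5, 2031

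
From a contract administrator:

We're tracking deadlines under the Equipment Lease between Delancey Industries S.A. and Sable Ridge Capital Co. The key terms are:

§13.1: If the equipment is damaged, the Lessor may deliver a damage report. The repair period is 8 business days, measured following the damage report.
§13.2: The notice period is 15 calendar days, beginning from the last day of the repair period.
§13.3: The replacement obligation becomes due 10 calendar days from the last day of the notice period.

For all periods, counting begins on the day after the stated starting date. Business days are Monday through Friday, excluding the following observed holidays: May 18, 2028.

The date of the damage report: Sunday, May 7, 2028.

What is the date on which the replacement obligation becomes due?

Jun 11, 2028

The last day of the repair period: 8 business days after Sunday, May 7, 2028, skipping weekends — May 8, May 9, May 10, May 11, May 12, May 15, May 16, May 17 — lands on Wednesday, May 17, 2028.
The last day of the notice period: May 17, 2028 + 15 days = Jun 1, 2028.
The date on which the replacement obligation becomes due: Jun 1, 2028 + 10 days = Jun 11, 2028.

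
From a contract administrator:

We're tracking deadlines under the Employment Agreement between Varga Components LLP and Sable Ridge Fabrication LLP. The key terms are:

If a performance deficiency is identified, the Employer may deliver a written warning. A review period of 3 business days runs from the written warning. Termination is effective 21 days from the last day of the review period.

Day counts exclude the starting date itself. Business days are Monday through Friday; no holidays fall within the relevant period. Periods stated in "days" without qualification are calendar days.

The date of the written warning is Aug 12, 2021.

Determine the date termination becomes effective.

Sep 7, 2021

From Thursday, Aug 12, 2021, 3 business days (Aug 13, Aug 16, Aug 17, skipping weekends) brings us to Tuesday, Aug 17, 2021, which is the last day of the review period.
Adding 21 calendar days to Aug 17, 2021 gives Sep 7, 2021, which is the date termination becomes effective.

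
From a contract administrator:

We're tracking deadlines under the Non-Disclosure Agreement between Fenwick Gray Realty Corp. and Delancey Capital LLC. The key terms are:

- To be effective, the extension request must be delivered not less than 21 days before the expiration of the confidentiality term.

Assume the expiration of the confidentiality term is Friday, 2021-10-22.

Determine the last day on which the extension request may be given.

2021-10-01

Counting back 21 calendar days from 2021-10-22 gives 2021-10-01.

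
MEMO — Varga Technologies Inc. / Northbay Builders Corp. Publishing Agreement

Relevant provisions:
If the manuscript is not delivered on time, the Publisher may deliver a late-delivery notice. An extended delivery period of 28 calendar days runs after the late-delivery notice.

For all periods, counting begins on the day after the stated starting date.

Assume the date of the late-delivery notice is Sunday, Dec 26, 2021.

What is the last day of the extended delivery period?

The last day of the extended delivery period: Dec 26, 2021 + 28 days = Jan 23, 2022.

Jan 23, 2022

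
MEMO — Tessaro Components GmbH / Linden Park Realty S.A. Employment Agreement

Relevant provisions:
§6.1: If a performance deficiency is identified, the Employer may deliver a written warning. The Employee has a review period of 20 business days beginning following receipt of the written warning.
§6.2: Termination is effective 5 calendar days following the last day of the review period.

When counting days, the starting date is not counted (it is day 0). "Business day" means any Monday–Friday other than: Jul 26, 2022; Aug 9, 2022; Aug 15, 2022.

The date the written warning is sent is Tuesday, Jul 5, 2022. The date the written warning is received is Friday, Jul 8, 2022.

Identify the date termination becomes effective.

Aug 13, 2022

The last day of the review period: counting 20 business days from Friday, Jul 8, 2022 (Jul 11, Jul 12, Jul 13, Jul 14, …, Aug 4, Aug 5, Aug 8, skipping weekends and the listed holiday on Jul 26) reaches Monday, Aug 8, 2022.
Adding 5 calendar days to Aug 8, 2022 gives Aug 13, 2022, which is the date termination becomes effective.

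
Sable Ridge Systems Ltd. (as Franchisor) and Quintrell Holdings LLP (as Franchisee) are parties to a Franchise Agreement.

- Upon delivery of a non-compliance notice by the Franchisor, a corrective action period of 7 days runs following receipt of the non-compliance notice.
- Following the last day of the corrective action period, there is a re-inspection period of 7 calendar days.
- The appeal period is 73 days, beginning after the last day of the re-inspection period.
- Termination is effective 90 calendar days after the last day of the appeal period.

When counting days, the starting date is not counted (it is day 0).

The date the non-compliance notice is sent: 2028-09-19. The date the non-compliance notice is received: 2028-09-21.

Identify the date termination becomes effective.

The last day of the corrective action period: 2028-09-21 + 7 days = 2028-09-28.
The last day of the re-inspection period: 2028-09-28 + 7 days = 2028-10-05.
The last day of the appeal period: 73 calendar days after 2028-10-05 is 2028-12-17.
The date termination becomes effective: 2028-12-17 + 90 days = 2029-03-17.

2029-03-17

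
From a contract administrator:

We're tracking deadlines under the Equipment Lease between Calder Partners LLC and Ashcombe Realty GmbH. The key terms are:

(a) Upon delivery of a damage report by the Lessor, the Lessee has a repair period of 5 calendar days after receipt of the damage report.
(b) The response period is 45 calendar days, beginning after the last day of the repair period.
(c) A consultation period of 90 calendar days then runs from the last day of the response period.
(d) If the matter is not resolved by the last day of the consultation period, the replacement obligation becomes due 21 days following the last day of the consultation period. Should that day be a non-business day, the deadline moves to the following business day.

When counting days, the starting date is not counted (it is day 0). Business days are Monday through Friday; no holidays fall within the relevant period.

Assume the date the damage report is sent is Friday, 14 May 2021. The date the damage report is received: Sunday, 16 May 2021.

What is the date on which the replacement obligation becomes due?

25 October 2021

The last day of the repair period: 16 May 2021 + 5 days = 21 May 2021.
The last day of the response period: 45 calendar days after 21 May 2021 is 5 July 2021.
The last day of the consultation period: 90 calendar days after 5 July 2021 is 3 October 2021.
The date on which the replacement obligation becomes due: 3 October 2021 + 21 days = 24 October 2021. That falls on a Sunday, so it rolls to the next business day, Monday, 25 October 2021.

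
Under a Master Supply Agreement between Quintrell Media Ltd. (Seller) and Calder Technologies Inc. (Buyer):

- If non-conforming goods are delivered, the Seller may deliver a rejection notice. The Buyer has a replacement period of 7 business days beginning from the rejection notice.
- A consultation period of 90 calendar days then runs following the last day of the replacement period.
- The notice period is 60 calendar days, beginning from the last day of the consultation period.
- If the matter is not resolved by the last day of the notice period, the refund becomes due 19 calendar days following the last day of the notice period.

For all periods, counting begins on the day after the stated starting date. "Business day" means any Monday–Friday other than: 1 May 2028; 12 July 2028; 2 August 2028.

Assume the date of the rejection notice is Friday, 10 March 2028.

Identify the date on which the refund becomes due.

The last day of the replacement period: 7 business days after Friday, 10 March 2028, skipping weekends — Mar 13, Mar 14, Mar 15, Mar 16, Mar 17, Mar 20, Mar 21 — lands on Tuesday, 21 March 2028.
The last day of the consultation period: 21 March 2028 + 90 days = 19 June 2028.
The last day of the notice period: 19 June 2028 + 60 days = 18 August 2028.
The date on which the refund becomes due: 19 calendar days after 18 August 2028 is 6 September 2028.

6 September 2028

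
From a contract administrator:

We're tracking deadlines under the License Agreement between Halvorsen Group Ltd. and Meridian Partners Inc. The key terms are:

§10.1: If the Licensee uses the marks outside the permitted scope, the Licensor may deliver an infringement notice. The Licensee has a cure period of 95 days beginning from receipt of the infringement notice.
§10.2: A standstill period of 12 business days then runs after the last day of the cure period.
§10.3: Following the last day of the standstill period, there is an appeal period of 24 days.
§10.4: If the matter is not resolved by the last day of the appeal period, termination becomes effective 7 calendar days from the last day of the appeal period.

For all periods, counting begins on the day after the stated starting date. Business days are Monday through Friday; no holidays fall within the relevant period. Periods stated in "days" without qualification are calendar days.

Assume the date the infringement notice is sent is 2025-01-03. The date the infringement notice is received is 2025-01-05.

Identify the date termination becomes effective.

The last day of the cure period: 2025-01-05 + 95 days = 2025-04-10.
The last day of the standstill period: 12 business days after Thursday, 2025-04-10, skipping weekends — Apr 11, Apr 14, Apr 15, Apr 16, …, Apr 24, Apr 25, Apr 28 — lands on Monday, 2025-04-28.
The last day of the appeal period: 24 calendar days after 2025-04-28 is 2025-05-22.
Adding 7 calendar days to 2025-05-22 gives 2025-05-29, which is the date termination becomes effective.

2025-05-29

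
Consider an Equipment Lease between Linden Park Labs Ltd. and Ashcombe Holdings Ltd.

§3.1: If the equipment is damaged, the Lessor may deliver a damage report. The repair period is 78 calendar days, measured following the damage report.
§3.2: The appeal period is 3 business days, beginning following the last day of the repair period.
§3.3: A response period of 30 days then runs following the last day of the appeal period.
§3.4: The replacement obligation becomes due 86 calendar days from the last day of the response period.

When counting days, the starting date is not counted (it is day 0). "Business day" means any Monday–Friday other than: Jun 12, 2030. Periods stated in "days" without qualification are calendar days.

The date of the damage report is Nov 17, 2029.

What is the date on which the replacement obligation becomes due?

The last day of the repair period: Nov 17, 2029 + 78 days = Feb 3, 2030.
The last day of the appeal period: counting 3 business days from Sunday, Feb 3, 2030 (Feb 4, Feb 5, Feb 6, skipping weekends) reaches Wednesday, Feb 6, 2030.
Adding 30 calendar days to Feb 6, 2030 gives Mar 8, 2030, which is the last day of the response period.
Adding 86 calendar days to Mar 8, 2030 gives Jun 2, 2030, which is the date on which the replacement obligation becomes due.

Jun 2, 2030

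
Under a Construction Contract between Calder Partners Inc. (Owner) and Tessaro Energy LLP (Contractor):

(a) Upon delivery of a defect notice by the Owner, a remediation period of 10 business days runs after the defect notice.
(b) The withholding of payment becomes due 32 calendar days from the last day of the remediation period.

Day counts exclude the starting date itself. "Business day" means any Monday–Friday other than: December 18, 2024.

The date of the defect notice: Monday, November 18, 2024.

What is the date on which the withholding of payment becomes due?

The last day of the remediation period: 10 business days after Monday, November 18, 2024, skipping weekends — Nov 19, Nov 20, Nov 21, Nov 22, Nov 25, Nov 26, Nov 27, Nov 28, Nov 29, Dec 2 — lands on Monday, December 2, 2024.
The date on which the withholding of payment becomes due: December 2, 2024 + 32 days = January 3, 2025.

January 3, 2025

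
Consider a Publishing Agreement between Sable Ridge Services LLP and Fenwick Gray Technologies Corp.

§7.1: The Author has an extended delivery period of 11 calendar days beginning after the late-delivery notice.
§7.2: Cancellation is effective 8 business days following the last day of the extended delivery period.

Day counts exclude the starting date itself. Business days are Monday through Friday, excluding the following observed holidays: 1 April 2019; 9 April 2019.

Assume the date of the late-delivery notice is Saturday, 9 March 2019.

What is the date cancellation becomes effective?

The last day of the extended delivery period: 9 March 2019 + 11 days = 20 March 2019.
The date cancellation becomes effective: counting 8 business days from Wednesday, 20 March 2019 (Mar 21, Mar 22, Mar 25, Mar 26, Mar 27, Mar 28, Mar 29, Apr 2, skipping weekends and the listed holiday on Apr 1) reaches Tuesday, 2 April 2019.

2 April 2019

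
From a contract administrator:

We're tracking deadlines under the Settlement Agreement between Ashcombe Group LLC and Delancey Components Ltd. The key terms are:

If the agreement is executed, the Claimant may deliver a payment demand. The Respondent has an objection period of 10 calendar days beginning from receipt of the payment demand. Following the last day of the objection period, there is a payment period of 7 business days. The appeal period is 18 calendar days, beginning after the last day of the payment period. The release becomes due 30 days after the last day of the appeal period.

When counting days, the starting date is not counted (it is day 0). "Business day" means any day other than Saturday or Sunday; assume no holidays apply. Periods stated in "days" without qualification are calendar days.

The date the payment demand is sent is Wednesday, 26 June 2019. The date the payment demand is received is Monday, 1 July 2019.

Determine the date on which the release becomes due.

The last day of the objection period: 1 July 2019 + 10 days = 11 July 2019.
The last day of the payment period: counting 7 business days from Thursday, 11 July 2019 (Jul 12, Jul 15, Jul 16, Jul 17, Jul 18, Jul 19, Jul 22, skipping weekends) reaches Monday, 22 July 2019.
The last day of the appeal period: 22 July 2019 + 18 days = 9 August 2019.
The date on which the release becomes due: 9 August 2019 + 30 days = 8 September 2019.

8 September 2019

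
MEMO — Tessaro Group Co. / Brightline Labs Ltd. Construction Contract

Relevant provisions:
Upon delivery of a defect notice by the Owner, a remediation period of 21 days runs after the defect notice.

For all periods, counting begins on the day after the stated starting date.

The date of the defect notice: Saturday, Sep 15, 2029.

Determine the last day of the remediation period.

Oct 6, 2029

The last day of the remediation period: Sep 15, 2029 + 21 days = Oct 6, 2029.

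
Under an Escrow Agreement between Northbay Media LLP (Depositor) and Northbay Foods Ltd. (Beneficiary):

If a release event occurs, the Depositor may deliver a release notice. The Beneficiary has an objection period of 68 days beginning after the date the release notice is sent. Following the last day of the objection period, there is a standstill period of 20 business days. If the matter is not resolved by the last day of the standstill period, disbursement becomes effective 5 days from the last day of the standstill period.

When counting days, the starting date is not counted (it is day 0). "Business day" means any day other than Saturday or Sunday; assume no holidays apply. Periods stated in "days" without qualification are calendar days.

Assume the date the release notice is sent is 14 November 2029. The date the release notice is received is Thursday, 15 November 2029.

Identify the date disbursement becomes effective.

23 February 2030

The last day of the objection period: 14 November 2029 + 68 days = 21 January 2030.
From Monday, 21 January 2030, 20 business days (Jan 22, Jan 23, Jan 24, Jan 25, …, Feb 14, Feb 15, Feb 18, skipping weekends) brings us to Monday, 18 February 2030, which is the last day of the standstill period.
The date disbursement becomes effective: 5 calendar days after 18 February 2030 is 23 February 2030.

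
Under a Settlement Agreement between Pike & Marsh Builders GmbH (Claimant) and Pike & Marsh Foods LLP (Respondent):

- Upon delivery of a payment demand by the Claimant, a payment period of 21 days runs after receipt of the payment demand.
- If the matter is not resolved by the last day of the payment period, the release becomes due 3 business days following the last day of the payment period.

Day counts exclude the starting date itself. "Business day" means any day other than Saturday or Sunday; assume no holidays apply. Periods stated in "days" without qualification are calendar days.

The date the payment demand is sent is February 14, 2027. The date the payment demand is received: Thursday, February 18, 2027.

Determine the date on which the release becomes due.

The last day of the payment period: 21 calendar days after February 18, 2027 is March 11, 2027.
The date on which the release becomes due: 3 business days after Thursday, March 11, 2027, skipping weekends — Mar 12, Mar 15, Mar 16 — lands on Tuesday, March 16, 2027.

March 16, 2027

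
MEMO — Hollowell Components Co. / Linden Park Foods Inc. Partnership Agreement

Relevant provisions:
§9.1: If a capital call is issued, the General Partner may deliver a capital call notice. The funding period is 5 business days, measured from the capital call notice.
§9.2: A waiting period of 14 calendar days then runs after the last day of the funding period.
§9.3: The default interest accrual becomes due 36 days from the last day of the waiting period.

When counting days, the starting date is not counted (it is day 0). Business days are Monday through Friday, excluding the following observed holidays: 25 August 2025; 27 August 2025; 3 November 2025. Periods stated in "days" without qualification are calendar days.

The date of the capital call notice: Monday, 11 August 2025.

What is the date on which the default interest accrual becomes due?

7 October 2025

From Monday, 11 August 2025, 5 business days (Aug 12, Aug 13, Aug 14, Aug 15, Aug 18, skipping weekends) brings us to Monday, 18 August 2025, which is the last day of the funding period.
Adding 14 calendar days to 18 August 2025 gives 1 September 2025, which is the last day of the waiting period.
The date on which the default interest accrual becomes due: 1 September 2025 + 36 days = 7 October 2025.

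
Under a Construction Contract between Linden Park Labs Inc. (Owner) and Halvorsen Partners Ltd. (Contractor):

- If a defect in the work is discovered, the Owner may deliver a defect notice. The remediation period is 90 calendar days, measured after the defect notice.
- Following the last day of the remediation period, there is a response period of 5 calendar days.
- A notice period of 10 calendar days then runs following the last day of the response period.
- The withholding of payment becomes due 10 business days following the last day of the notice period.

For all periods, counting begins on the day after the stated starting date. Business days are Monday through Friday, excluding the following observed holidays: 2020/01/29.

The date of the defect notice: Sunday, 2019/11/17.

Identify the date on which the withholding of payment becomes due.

The last day of the remediation period: 90 calendar days after 2019/11/17 is 2020/02/15.
The last day of the response period: 5 calendar days after 2020/02/15 is 2020/02/20.
The last day of the notice period: 10 calendar days after 2020/02/20 is 2020/03/01.
The date on which the withholding of payment becomes due: counting 10 business days from Sunday, 2020/03/01 (Mar 2, Mar 3, Mar 4, Mar 5, Mar 6, Mar 9, Mar 10, Mar 11, Mar 12, Mar 13, skipping weekends) reaches Friday, 2020/03/13.

2020/03/13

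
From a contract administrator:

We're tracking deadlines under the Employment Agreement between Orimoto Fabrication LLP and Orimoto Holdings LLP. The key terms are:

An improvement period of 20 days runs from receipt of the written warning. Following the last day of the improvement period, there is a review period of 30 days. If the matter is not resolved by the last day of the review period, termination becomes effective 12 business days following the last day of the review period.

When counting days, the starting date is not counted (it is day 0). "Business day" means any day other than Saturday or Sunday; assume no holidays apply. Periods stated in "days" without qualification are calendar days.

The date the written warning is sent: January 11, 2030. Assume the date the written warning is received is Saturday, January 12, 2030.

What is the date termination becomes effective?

March 19, 2030

Adding 20 calendar days to January 12, 2030 gives February 1, 2030, which is the last day of the improvement period.
Adding 30 calendar days to February 1, 2030 gives March 3, 2030, which is the last day of the review period.
From Sunday, March 3, 2030, 12 business days (Mar 4, Mar 5, Mar 6, Mar 7, …, Mar 15, Mar 18, Mar 19, skipping weekends) brings us to Tuesday, March 19, 2030, which is the date termination becomes effective.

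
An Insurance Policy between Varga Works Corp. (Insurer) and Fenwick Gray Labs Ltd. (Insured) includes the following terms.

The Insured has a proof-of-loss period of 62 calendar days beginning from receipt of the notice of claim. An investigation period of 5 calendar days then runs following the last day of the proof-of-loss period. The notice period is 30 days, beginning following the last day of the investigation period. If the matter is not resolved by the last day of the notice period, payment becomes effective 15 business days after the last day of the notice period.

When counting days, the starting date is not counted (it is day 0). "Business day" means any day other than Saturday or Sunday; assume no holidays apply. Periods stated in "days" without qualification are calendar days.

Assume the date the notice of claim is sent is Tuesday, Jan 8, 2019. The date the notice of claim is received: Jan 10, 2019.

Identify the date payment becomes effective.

Adding 62 calendar days to Jan 10, 2019 gives Mar 13, 2019, which is the last day of the proof-of-loss period.
The last day of the investigation period: 5 calendar days after Mar 13, 2019 is Mar 18, 2019.
The last day of the notice period: 30 calendar days after Mar 18, 2019 is Apr 17, 2019.
The date payment becomes effective: 15 business days after Wednesday, Apr 17, 2019, skipping weekends — Apr 18, Apr 19, Apr 22, Apr 23, …, May 6, May 7, May 8 — lands on Wednesday, May 8, 2019.

May 8, 2019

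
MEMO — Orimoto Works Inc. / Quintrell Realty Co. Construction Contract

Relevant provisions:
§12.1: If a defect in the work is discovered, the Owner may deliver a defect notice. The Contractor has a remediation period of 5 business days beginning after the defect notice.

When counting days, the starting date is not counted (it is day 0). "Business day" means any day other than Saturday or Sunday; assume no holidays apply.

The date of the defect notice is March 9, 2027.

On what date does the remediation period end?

The last day of the remediation period: 5 business days after Tuesday, March 9, 2027, skipping weekends — Mar 10, Mar 11, Mar 12, Mar 15, Mar 16 — lands on Tuesday, March 16, 2027.

March 16, 2027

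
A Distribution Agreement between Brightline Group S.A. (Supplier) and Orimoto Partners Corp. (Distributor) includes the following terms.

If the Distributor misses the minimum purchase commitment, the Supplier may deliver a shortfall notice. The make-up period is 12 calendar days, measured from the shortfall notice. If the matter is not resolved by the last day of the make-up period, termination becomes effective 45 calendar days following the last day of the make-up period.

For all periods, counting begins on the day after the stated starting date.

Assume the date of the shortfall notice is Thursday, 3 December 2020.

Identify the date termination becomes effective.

29 January 2021

The last day of the make-up period: 3 December 2020 + 12 days = 15 December 2020.
The date termination becomes effective: 45 calendar days after 15 December 2020 is 29 January 2021.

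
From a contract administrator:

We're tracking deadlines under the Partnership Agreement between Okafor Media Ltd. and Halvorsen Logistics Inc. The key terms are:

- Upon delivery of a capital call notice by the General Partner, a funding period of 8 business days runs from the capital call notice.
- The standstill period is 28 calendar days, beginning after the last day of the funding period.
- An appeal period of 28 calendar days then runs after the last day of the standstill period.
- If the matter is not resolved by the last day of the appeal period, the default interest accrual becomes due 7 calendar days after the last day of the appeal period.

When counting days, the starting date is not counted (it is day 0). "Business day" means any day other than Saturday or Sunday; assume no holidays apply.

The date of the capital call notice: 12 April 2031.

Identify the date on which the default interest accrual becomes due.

25 June 2031

From Saturday, 12 April 2031, 8 business days (Apr 14, Apr 15, Apr 16, Apr 17, Apr 18, Apr 21, Apr 22, Apr 23, skipping weekends) brings us to Wednesday, 23 April 2031, which is the last day of the funding period.
The last day of the standstill period: 23 April 2031 + 28 days = 21 May 2031.
The last day of the appeal period: 28 calendar days after 21 May 2031 is 18 June 2031.
Adding 7 calendar days to 18 June 2031 gives 25 June 2031, which is the date on which the default interest accrual becomes due.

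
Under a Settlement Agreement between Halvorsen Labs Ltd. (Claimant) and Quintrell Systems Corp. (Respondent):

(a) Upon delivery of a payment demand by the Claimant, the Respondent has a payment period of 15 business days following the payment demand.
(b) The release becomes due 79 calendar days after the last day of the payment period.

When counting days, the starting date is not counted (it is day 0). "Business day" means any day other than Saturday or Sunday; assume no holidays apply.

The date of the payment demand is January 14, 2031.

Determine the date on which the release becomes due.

April 24, 2031

The last day of the payment period: 15 business days after Tuesday, January 14, 2031, skipping weekends — Jan 15, Jan 16, Jan 17, Jan 20, …, Jan 31, Feb 3, Feb 4 — lands on Tuesday, February 4, 2031.
The date on which the release becomes due: 79 calendar days after February 4, 2031 is April 24, 2031.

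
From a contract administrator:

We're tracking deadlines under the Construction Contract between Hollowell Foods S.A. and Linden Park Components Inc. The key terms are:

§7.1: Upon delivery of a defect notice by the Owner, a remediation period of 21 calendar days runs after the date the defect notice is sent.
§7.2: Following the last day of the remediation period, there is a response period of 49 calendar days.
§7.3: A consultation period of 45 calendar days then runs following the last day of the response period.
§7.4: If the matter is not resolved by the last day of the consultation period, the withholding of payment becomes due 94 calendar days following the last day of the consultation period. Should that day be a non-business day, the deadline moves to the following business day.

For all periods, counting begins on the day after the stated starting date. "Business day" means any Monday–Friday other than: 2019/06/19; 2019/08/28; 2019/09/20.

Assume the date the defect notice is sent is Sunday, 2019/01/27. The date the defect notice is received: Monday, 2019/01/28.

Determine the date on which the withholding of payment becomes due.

The last day of the remediation period: 21 calendar days after 2019/01/27 is 2019/02/17.
The last day of the response period: 2019/02/17 + 49 days = 2019/04/07.
Adding 45 calendar days to 2019/04/07 gives 2019/05/22, which is the last day of the consultation period.
Adding 94 calendar days to 2019/05/22 gives 2019/08/24, which is the date on which the withholding of payment becomes due. That falls on a Saturday, so it rolls to the next business day, Monday, 2019/08/26.

2019/08/26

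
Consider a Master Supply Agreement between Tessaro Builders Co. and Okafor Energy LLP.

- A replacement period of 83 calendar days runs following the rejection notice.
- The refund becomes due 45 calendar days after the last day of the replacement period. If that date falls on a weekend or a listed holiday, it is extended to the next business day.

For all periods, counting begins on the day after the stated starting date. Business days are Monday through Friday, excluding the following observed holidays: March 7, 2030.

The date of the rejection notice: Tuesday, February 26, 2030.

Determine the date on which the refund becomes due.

July 4, 2030

The last day of the replacement period: 83 calendar days after February 26, 2030 is May 20, 2030.
Adding 45 calendar days to May 20, 2030 gives July 4, 2030, which is the date on which the refund becomes due. July 4, 2030 is a Thursday and is not a listed holiday, so no roll-forward applies.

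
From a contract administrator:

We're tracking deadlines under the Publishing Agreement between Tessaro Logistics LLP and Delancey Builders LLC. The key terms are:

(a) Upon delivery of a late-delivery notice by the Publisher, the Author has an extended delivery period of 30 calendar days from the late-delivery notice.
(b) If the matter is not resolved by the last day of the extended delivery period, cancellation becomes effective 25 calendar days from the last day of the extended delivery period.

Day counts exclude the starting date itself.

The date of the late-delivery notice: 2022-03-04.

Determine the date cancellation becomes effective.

2022-04-28

Adding 30 calendar days to 2022-03-04 gives 2022-04-03, which is the last day of the extended delivery period.
The date cancellation becomes effective: 25 calendar days after 2022-04-03 is 2022-04-28.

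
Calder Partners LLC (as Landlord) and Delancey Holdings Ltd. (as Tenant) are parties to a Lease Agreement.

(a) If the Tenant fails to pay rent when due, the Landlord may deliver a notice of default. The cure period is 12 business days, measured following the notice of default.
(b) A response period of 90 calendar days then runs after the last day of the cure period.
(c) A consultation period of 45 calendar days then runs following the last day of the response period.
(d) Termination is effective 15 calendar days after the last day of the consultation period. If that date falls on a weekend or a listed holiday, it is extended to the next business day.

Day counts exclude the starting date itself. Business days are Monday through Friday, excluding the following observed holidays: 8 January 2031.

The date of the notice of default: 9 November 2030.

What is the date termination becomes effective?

From Saturday, 9 November 2030, 12 business days (Nov 11, Nov 12, Nov 13, Nov 14, …, Nov 22, Nov 25, Nov 26, skipping weekends) brings us to Tuesday, 26 November 2030, which is the last day of the cure period.
The last day of the response period: 90 calendar days after 26 November 2030 is 24 February 2031.
Adding 45 calendar days to 24 February 2031 gives 10 April 2031, which is the last day of the consultation period.
The date termination becomes effective: 10 April 2031 + 15 days = 25 April 2031. 25 April 2031 is a Friday and is not a listed holiday, so no roll-forward applies.

25 April 2031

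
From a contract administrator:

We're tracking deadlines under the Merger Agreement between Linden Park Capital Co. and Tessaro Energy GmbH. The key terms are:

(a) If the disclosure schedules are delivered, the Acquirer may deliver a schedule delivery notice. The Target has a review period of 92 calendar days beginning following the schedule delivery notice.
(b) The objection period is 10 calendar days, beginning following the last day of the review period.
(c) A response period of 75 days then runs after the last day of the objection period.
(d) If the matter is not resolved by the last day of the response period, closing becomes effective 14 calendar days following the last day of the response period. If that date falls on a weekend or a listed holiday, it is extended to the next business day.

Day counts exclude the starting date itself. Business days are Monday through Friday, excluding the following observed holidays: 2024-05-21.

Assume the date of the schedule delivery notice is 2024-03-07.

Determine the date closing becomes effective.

Adding 92 calendar days to 2024-03-07 gives 2024-06-07, which is the last day of the review period.
Adding 10 calendar days to 2024-06-07 gives 2024-06-17, which is the last day of the objection period.
The last day of the response period: 75 calendar days after 2024-06-17 is 2024-08-31.
The date closing becomes effective: 14 calendar days after 2024-08-31 is 2024-09-14. That falls on a Saturday, so it rolls to the next business day, Monday, 2024-09-16.

2024-09-16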